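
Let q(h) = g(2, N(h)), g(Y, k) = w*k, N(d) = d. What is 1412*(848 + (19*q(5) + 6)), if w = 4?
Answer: 1742408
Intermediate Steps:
g(Y, k) = 4*k
q(h) = 4*h
1412*(848 + (19*q(5) + 6)) = 1412*(848 + (19*(4*5) + 6)) = 1412*(848 + (19*20 + 6)) = 1412*(848 + (380 + 6)) = 1412*(848 + 386) = 1412*1234 = 1742408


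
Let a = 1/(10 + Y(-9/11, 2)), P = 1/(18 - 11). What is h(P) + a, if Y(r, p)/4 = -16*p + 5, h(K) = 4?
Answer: 391/98 ≈ 3.9898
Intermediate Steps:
P = ⅐ (P = 1/7 = ⅐ ≈ 0.14286)
Y(r, p) = 20 - 64*p (Y(r, p) = 4*(-16*p + 5) = 4*(5 - 16*p) = 20 - 64*p)
a = -1/98 (a = 1/(10 + (20 - 64*2)) = 1/(10 + (20 - 128)) = 1/(10 - 108) = 1/(-98) = -1/98 ≈ -0.010204)
h(P) + a = 4 - 1/98 = 391/98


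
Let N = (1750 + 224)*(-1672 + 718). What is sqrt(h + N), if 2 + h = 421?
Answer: I*sqrt(1882777) ≈ 1372.1*I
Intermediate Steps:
h = 419 (h = -2 + 421 = 419)
N = -1883196 (N = 1974*(-954) = -1883196)
sqrt(h + N) = sqrt(419 - 1883196) = sqrt(-1882777) = I*sqrt(1882777)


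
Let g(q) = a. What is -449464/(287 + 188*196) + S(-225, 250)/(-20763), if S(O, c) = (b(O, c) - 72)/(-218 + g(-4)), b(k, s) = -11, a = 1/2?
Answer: -811904462666/67079958435 ≈ -12.104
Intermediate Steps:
a = 1/2 ≈ 0.50000
g(q) = 1/2
S(O, c) = 166/435 (S(O, c) = (-11 - 72)/(-218 + 1/2) = -83/(-435/2) = -83*(-2/435) = 166/435)
-449464/(287 + 188*196) + S(-225, 250)/(-20763) = -449464/(287 + 188*196) + (166/435)/(-20763) = -449464/(287 + 36848) + (166/435)*(-1/20763) = -449464/37135 - 166/9031905 = -811904462666/67079958435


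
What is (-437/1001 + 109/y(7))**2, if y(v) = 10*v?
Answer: 125821089/100200100 ≈ 1.2557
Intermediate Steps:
(-437/1001 + 109/y(7))**2 = (-437/1001 + 109/((10*7)))**2 = (-437*1/1001 + 109/70)**2 = (-437/1001 + 109*(1/70))**2 = (-437/1001 + 109/70)**2 = (11217/10010)**2 = 125821089/100200100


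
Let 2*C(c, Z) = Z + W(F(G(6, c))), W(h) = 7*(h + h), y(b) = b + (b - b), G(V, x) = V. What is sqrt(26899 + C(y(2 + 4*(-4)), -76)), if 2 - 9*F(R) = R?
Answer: sqrt(241721)/3 ≈ 163.88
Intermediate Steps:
F(R) = 2/9 - R/9
y(b) = b (y(b) = b + 0 = b)
W(h) = 14*h (W(h) = 7*(2*h) = 14*h)
C(c, Z) = -28/9 + Z/2 (C(c, Z) = (Z + 14*(2/9 - 1/9*6))/2 = (Z + 14*(2/9 - 2/3))/2 = (Z + 14*(-4/9))/2 = (Z - 56/9)/2 = (-56/9 + Z)/2 = -28/9 + Z/2)
sqrt(26899 + C(y(2 + 4*(-4)), -76)) = sqrt(26899 + (-28/9 + (1/2)*(-76))) = sqrt(26899 + (-28/9 - 38)) = sqrt(26899 - 370/9) = sqrt(241721/9) = sqrt(241721)/3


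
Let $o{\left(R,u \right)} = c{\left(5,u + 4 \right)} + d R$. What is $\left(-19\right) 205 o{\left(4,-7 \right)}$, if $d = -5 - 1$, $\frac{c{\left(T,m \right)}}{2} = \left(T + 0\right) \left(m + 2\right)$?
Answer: $132430$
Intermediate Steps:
$c{\left(T,m \right)} = 2 T \left(2 + m\right)$ ($c{\left(T,m \right)} = 2 \left(T + 0\right) \left(m + 2\right) = 2 T \left(2 + m\right)$)
$d = -6$ ($d = -5 - 1 = -6$)
$o{\left(R,u \right)} = 60 - 6 R + 10 u$ ($o{\left(R,u \right)} = 2 \cdot 5 \left(2 + \left(u + 4\right)\right) - 6 R = 2 \cdot 5 \left(2 + \left(4 + u\right)\right) - 6 R = 2 \cdot 5 \left(6 + u\right) - 6 R = \left(60 + 10 u\right) - 6 R = 60 - 6 R + 10 u$)
$\left(-19\right) 205 o{\left(4,-7 \right)} = \left(-19\right) 205 \left(60 - 24 + 10 \left(-7\right)\right) = - 3895 \left(60 - 24 - 70\right) = \left(-3895\right) \left(-34\right) = 132430$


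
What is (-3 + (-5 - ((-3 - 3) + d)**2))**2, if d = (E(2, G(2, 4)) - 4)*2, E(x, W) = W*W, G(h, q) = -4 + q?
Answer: 41616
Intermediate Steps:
E(x, W) = W**2
d = -8 (d = ((-4 + 4)**2 - 4)*2 = (0**2 - 4)*2 = (0 - 4)*2 = -4*2 = -8)
(-3 + (-5 - ((-3 - 3) + d)**2))**2 = (-3 + (-5 - ((-3 - 3) - 8)**2))**2 = (-3 + (-5 - (-6 - 8)**2))**2 = (-3 + (-5 - 1*(-14)**2))**2 = (-3 + (-5 - 1*196))**2 = (-3 + (-5 - 196))**2 = (-3 - 201)**2 = (-204)**2 = 41616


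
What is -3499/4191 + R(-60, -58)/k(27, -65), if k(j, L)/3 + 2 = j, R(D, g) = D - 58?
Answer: -84107/34925 ≈ -2.4082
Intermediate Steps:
R(D, g) = -58 + D
k(j, L) = -6 + 3*j
-3499/4191 + R(-60, -58)/k(27, -65) = -3499/4191 + (-58 - 60)/(-6 + 3*27) = -3499*1/4191 - 118/(-6 + 81) = -3499/4191 - 118/75 = -84107/34925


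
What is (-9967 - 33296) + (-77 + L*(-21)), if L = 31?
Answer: -43991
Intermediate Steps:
(-9967 - 33296) + (-77 + L*(-21)) = (-9967 - 33296) + (-77 + 31*(-21)) = -43263 + (-77 - 651) = -43263 - 728 = -43991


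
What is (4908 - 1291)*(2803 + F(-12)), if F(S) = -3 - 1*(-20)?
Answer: 10199940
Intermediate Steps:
F(S) = 17 (F(S) = -3 + 20 = 17)
(4908 - 1291)*(2803 + F(-12)) = (4908 - 1291)*(2803 + 17) = 3617*2820 = 10199940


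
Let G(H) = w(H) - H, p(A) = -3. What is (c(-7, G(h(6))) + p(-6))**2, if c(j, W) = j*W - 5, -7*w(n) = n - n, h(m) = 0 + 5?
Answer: 729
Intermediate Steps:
h(m) = 5
w(n) = 0 (w(n) = -(n - n)/7 = -1/7*0 = 0)
G(H) = -H (G(H) = 0 - H = -H)
c(j, W) = -5 + W*j (c(j, W) = W*j - 5 = -5 + W*j)
(c(-7, G(h(6))) + p(-6))**2 = ((-5 - 1*5*(-7)) - 3)**2 = ((-5 - 5*(-7)) - 3)**2 = ((-5 + 35) - 3)**2 = (30 - 3)**2 = 27**2 = 729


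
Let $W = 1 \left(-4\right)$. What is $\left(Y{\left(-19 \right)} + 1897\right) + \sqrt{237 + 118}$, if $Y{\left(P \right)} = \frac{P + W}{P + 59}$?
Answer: $\frac{75857}{40} + \sqrt{355} \approx 1915.3$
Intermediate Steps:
$W = -4$
$Y{\left(P \right)} = \frac{-4 + P}{59 + P}$ ($Y{\left(P \right)} = \frac{P - 4}{P + 59} = \frac{-4 + P}{59 + P}$)
$\left(Y{\left(-19 \right)} + 1897\right) + \sqrt{237 + 118} = \left(\frac{-4 - 19}{59 - 19} + 1897\right) + \sqrt{237 + 118} = \left(\frac{1}{40} \left(-23\right) + 1897\right) + \sqrt{355} = \left(- \frac{23}{40} + 1897\right) + \sqrt{355} = \frac{75857}{40} + \sqrt{355}$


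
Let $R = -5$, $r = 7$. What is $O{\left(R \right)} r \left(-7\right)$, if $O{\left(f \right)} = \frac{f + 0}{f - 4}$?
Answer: $- \frac{245}{9} \approx -27.222$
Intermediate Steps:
$O{\left(f \right)} = \frac{f}{-4 + f}$
$O{\left(R \right)} r \left(-7\right) = - \frac{5}{-4 - 5} \cdot 7 \left(-7\right) = - \frac{5}{-9} \cdot 7 \left(-7\right) = \left(-5\right) \left(- \frac{1}{9}\right) 7 \left(-7\right) = \frac{5}{9} \cdot 7 \left(-7\right) = \frac{35}{9} \left(-7\right) = - \frac{245}{9}$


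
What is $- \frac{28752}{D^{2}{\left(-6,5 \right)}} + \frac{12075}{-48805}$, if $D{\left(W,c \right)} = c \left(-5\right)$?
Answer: $- \frac{282157647}{6100625} \approx -46.251$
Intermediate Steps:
$D{\left(W,c \right)} = - 5 c$
$- \frac{28752}{D^{2}{\left(-6,5 \right)}} + \frac{12075}{-48805} = - \frac{28752}{\left(\left(-5\right) 5\right)^{2}} + \frac{12075}{-48805} = - \frac{28752}{\left(-25\right)^{2}} + 12075 \left(- \frac{1}{48805}\right) = - \frac{28752}{625} - \frac{2415}{9761} = - \frac{282157647}{6100625}$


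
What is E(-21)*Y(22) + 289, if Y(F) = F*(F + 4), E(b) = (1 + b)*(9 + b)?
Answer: 137569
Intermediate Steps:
Y(F) = F*(4 + F)
E(-21)*Y(22) + 289 = (9 + (-21)² + 10*(-21))*(22*(4 + 22)) + 289 = (9 + 441 - 210)*(22*26) + 289 = 240*572 + 289 = 137280 + 289 = 137569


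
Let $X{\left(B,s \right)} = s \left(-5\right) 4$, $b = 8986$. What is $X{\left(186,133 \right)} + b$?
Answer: $6326$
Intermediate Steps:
$X{\left(B,s \right)} = - 20 s$ ($X{\left(B,s \right)} = - 5 s 4 = - 20 s$)
$X{\left(186,133 \right)} + b = \left(-20\right) 133 + 8986 = -2660 + 8986 = 6326$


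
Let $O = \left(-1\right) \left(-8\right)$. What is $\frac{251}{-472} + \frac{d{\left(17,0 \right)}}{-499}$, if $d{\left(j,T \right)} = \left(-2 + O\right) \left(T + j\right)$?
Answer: $- \frac{173393}{235528} \approx -0.73619$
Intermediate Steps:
$O = 8$
$d{\left(j,T \right)} = 6 T + 6 j$ ($d{\left(j,T \right)} = \left(-2 + 8\right) \left(T + j\right) = 6 \left(T + j\right) = 6 T + 6 j$)
$\frac{251}{-472} + \frac{d{\left(17,0 \right)}}{-499} = \frac{251}{-472} + \frac{6 \cdot 0 + 6 \cdot 17}{-499} = 251 \left(- \frac{1}{472}\right) + \left(0 + 102\right) \left(- \frac{1}{499}\right) = - \frac{251}{472} + 102 \left(- \frac{1}{499}\right) = - \frac{251}{472} - \frac{102}{499} = - \frac{173393}{235528}$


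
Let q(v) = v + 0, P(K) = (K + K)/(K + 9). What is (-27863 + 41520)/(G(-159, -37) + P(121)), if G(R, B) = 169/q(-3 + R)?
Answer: 20544030/1231 ≈ 16689.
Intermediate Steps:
P(K) = 2*K/(9 + K) (P(K) = (2*K)/(9 + K) = 2*K/(9 + K))
q(v) = v
G(R, B) = 169/(-3 + R)
(-27863 + 41520)/(G(-159, -37) + P(121)) = (-27863 + 41520)/(169/(-3 - 159) + 2*121/(9 + 121)) = 13657/(169/(-162) + 2*121/130) = 13657/(169*(-1/162) + 2*121*(1/130)) = 13657/(-169/162 + 121/65) = 13657/(8617/10530) = 13657*(10530/8617) = 20544030/1231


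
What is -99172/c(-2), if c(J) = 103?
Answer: -99172/103 ≈ -962.83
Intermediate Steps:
-99172/c(-2) = -99172/103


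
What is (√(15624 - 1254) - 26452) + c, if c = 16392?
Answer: -10060 + √14370 ≈ -9940.1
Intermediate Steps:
(√(15624 - 1254) - 26452) + c = (√(15624 - 1254) - 26452) + 16392 = (√14370 - 26452) + 16392 = (-26452 + √14370) + 16392 = -10060 + √14370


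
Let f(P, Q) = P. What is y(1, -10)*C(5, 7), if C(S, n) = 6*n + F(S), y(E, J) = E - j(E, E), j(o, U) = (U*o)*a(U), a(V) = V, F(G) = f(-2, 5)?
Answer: 0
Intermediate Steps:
F(G) = -2
j(o, U) = o*U² (j(o, U) = (U*o)*U = o*U²)
y(E, J) = E - E³ (y(E, J) = E - E*E² = E - E³)
C(S, n) = -2 + 6*n (C(S, n) = 6*n - 2 = -2 + 6*n)
y(1, -10)*C(5, 7) = (1 - 1*1³)*(-2 + 6*7) = (1 - 1*1)*(-2 + 42) = (1 - 1)*40 = 0*40 = 0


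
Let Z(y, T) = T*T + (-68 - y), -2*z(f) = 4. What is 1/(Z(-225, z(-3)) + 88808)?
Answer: 1/88969 ≈ 1.1240e-5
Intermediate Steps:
z(f) = -2 (z(f) = -½*4 = -2)
Z(y, T) = -68 + T² - y (Z(y, T) = T² + (-68 - y) = -68 + T² - y)
1/(Z(-225, z(-3)) + 88808) = 1/((-68 + (-2)² - 1*(-225)) + 88808) = 1/((-68 + 4 + 225) + 88808) = 1/(161 + 88808) = 1/88969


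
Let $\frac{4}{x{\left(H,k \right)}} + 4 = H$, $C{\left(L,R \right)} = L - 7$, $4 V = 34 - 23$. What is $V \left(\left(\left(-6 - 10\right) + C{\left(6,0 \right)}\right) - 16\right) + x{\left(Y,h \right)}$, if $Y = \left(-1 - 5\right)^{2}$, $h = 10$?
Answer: $- \frac{725}{8} \approx -90.625$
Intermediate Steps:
$V = \frac{11}{4}$ ($V = \frac{34 - 23}{4} = \frac{1}{4} \cdot 11 = \frac{11}{4} \approx 2.75$)
$Y = 36$ ($Y = \left(-6\right)^{2} = 36$)
$C{\left(L,R \right)} = -7 + L$
$x{\left(H,k \right)} = \frac{4}{-4 + H}$
$V \left(\left(\left(-6 - 10\right) + C{\left(6,0 \right)}\right) - 16\right) + x{\left(Y,h \right)} = \frac{11 \left(\left(\left(-6 - 10\right) + \left(-7 + 6\right)\right) - 16\right)}{4} + \frac{4}{-4 + 36} = \frac{11 \left(\left(-16 - 1\right) - 16\right)}{4} + \frac{4}{32} = \frac{11 \left(-17 - 16\right)}{4} + 4 \cdot \frac{1}{32} = \frac{11}{4} \left(-33\right) + \frac{1}{8} = - \frac{363}{4} + \frac{1}{8} = - \frac{725}{8}$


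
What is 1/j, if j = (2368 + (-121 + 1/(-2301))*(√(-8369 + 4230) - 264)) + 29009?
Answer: 335260037385/21549889647490901 + 640649022*I*√4139/21549889647490901 ≈ 1.5557e-5 + 1.9126e-6*I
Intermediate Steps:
j = 48567295/767 - 278422*I*√4139/2301 (j = (2368 + (-121 - 1/2301)*(√(-4139) - 264)) + 29009 = (2368 - 278422*(I*√4139 - 264)/2301) + 29009 = (2368 - 278422*(-264 + I*√4139)/2301) + 29009 = (2368 + (24501136/767 - 278422*I*√4139/2301)) + 29009 = (26317392/767 - 278422*I*√4139/2301) + 29009 = 48567295/767 - 278422*I*√4139/2301 ≈ 63321.0 - 7784.6*I)
1/j = 1/(48567295/767 - 278422*I*√4139/2301)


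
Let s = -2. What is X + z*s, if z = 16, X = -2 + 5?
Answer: -29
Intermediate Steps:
X = 3
X + z*s = 3 + 16*(-2) = 3 - 32 = -29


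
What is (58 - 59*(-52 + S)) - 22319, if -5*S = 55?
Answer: -18544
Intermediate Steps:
S = -11 (S = -⅕*55 = -11)
(58 - 59*(-52 + S)) - 22319 = (58 - 59*(-52 - 11)) - 22319 = (58 - 59*(-63)) - 22319 = (58 + 3717) - 22319 = 3775 - 22319 = -18544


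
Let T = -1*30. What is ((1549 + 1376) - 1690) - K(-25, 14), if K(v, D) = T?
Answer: 1265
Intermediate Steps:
T = -30
K(v, D) = -30
((1549 + 1376) - 1690) - K(-25, 14) = ((1549 + 1376) - 1690) - 1*(-30) = (2925 - 1690) + 30 = 1235 + 30 = 1265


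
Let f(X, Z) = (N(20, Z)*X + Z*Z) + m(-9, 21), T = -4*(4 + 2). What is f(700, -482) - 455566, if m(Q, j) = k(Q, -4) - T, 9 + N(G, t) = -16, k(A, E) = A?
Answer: -240727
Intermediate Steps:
N(G, t) = -25 (N(G, t) = -9 - 16 = -25)
T = -24 (T = -4*6 = -24)
m(Q, j) = 24 + Q (m(Q, j) = Q - 1*(-24) = Q + 24 = 24 + Q)
f(X, Z) = 15 + Z**2 - 25*X (f(X, Z) = (-25*X + Z*Z) + (24 - 9) = (-25*X + Z**2) + 15 = (Z**2 - 25*X) + 15 = 15 + Z**2 - 25*X)
f(700, -482) - 455566 = (15 + (-482)**2 - 25*700) - 455566 = (15 + 232324 - 17500) - 455566 = 214839 - 455566 = -240727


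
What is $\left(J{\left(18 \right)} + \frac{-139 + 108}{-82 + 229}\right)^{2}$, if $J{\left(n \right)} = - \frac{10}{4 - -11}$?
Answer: $\frac{1849}{2401} \approx 0.7701$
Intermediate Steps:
$J{\left(n \right)} = - \frac{2}{3}$ ($J{\left(n \right)} = - \frac{10}{4 + 11} = - \frac{10}{15} = \left(-10\right) \frac{1}{15} = - \frac{2}{3}$)
$\left(J{\left(18 \right)} + \frac{-139 + 108}{-82 + 229}\right)^{2} = \left(- \frac{2}{3} + \frac{-139 + 108}{-82 + 229}\right)^{2} = \left(- \frac{2}{3} - \frac{31}{147}\right)^{2} = \left(- \frac{43}{49}\right)^{2} = \frac{1849}{2401}$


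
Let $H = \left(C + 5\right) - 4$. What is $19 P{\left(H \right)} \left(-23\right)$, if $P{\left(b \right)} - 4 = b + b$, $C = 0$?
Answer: $-2622$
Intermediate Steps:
$H = 1$ ($H = \left(0 + 5\right) - 4 = 5 - 4 = 1$)
$P{\left(b \right)} = 4 + 2 b$ ($P{\left(b \right)} = 4 + \left(b + b\right) = 4 + 2 b$)
$19 P{\left(H \right)} \left(-23\right) = 19 \left(4 + 2 \cdot 1\right) \left(-23\right) = 19 \left(4 + 2\right) \left(-23\right) = 19 \cdot 6 \left(-23\right) = 114 \left(-23\right) = -2622$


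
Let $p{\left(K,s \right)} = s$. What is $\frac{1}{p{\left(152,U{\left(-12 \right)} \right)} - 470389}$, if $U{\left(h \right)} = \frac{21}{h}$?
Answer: $- \frac{4}{1881563} \approx -2.1259 \cdot 10^{-6}$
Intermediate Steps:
$\frac{1}{p{\left(152,U{\left(-12 \right)} \right)} - 470389} = \frac{1}{\frac{21}{-12} - 470389} = \frac{1}{21 \left(- \frac{1}{12}\right) - 470389} = \frac{1}{- \frac{7}{4} - 470389} = \frac{1}{- \frac{1881563}{4}} = - \frac{4}{1881563}$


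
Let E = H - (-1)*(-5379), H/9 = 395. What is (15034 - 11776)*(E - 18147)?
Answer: -65065518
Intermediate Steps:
H = 3555 (H = 9*395 = 3555)
E = -1824 (E = 3555 - (-1)*(-5379) = 3555 - 1*5379 = 3555 - 5379 = -1824)
(15034 - 11776)*(E - 18147) = (15034 - 11776)*(-1824 - 18147) = 3258*(-19971) = -65065518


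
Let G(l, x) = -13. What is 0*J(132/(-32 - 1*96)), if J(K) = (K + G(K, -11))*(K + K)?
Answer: 0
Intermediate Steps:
J(K) = 2*K*(-13 + K) (J(K) = (K - 13)*(K + K) = (-13 + K)*(2*K) = 2*K*(-13 + K))
0*J(132/(-32 - 1*96)) = 0*(2*(132/(-32 - 1*96))*(-13 + 132/(-32 - 1*96))) = 0*(2*(132/(-32 - 96))*(-13 + 132/(-32 - 96))) = 0*(2*(132/(-128))*(-13 + 132/(-128))) = 0*(2*(132*(-1/128))*(-13 + 132*(-1/128))) = 0*(2*(-33/32)*(-13 - 33/32)) = 0*(2*(-33/32)*(-449/32)) = 0*(14817/512) = 0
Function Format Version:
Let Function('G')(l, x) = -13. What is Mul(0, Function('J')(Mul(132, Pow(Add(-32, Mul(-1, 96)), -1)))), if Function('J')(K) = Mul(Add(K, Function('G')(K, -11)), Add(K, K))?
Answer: 0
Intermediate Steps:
Function('J')(K) = Mul(2, K, Add(-13, K)) (Function('J')(K) = Mul(Add(K, -13), Add(K, K)) = Mul(Add(-13, K), Mul(2, K)) = Mul(2, K, Add(-13, K)))
Mul(0, Function('J')(Mul(132, Pow(Add(-32, Mul(-1, 96)), -1)))) = Mul(0, Mul(2, Mul(132, Pow(Add(-32, Mul(-1, 96)), -1)), Add(-13, Mul(132, Pow(Add(-32, Mul(-1, 96)), -1))))) = Mul(0, Mul(2, Mul(132, Pow(Add(-32, -96), -1)), Add(-13, Mul(132, Pow(Add(-32, -96), -1))))) = Mul(0, Mul(2, Mul(132, Pow(-128, -1)), Add(-13, Mul(132, Pow(-128, -1))))) = Mul(0, Mul(2, Mul(132, Rational(-1, 128)), Add(-13, Mul(132, Rational(-1, 128))))) = Mul(0, Mul(2, Rational(-33, 32), Add(-13, Rational(-33, 32)))) = Mul(0, Mul(2, Rational(-33, 32), Rational(-449, 32))) = Mul(0, Rational(14817, 512)) = 0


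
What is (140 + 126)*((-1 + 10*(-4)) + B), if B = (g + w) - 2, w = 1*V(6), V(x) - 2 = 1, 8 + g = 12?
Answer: -9576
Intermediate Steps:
g = 4 (g = -8 + 12 = 4)
V(x) = 3 (V(x) = 2 + 1 = 3)
w = 3 (w = 1*3 = 3)
B = 5 (B = (4 + 3) - 2 = 7 - 2 = 5)
(140 + 126)*((-1 + 10*(-4)) + B) = (140 + 126)*((-1 + 10*(-4)) + 5) = 266*((-1 - 40) + 5) = 266*(-41 + 5) = 266*(-36) = -9576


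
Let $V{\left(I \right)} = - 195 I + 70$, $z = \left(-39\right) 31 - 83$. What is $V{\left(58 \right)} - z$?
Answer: $-9948$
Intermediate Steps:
$z = -1292$ ($z = -1209 - 83 = -1292$)
$V{\left(I \right)} = 70 - 195 I$
$V{\left(58 \right)} - z = \left(70 - 11310\right) - -1292 = \left(70 - 11310\right) + 1292 = -11240 + 1292 = -9948$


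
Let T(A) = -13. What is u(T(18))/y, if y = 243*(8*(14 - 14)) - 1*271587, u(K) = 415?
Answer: -415/271587 ≈ -0.0015281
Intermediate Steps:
y = -271587 (y = 243*(8*0) - 271587 = 243*0 - 271587 = 0 - 271587 = -271587)
u(T(18))/y = 415/(-271587) = 415*(-1/271587) = -415/271587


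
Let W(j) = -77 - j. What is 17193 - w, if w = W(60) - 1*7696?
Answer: 25026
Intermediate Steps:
w = -7833 (w = (-77 - 1*60) - 1*7696 = (-77 - 60) - 7696 = -137 - 7696 = -7833)
17193 - w = 17193 - 1*(-7833) = 17193 + 7833 = 25026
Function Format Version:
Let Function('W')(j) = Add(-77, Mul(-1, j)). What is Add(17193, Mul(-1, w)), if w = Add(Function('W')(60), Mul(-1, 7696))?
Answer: 25026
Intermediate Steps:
w = -7833 (w = Add(Add(-77, Mul(-1, 60)), Mul(-1, 7696)) = Add(Add(-77, -60), -7696) = Add(-137, -7696) = -7833)
Add(17193, Mul(-1, w)) = Add(17193, Mul(-1, -7833)) = Add(17193, 7833) = 25026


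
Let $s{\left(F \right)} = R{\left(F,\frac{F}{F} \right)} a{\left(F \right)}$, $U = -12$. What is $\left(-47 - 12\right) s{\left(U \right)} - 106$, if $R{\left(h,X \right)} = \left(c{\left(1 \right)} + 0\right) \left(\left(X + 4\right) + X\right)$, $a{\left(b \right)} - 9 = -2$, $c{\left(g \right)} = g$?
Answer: $-2584$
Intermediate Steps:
$a{\left(b \right)} = 7$ ($a{\left(b \right)} = 9 - 2 = 7$)
$R{\left(h,X \right)} = 4 + 2 X$ ($R{\left(h,X \right)} = \left(1 + 0\right) \left(\left(X + 4\right) + X\right) = 1 \left(\left(4 + X\right) + X\right) = 1 \left(4 + 2 X\right) = 4 + 2 X$)
$s{\left(F \right)} = 42$ ($s{\left(F \right)} = \left(4 + 2 \frac{F}{F}\right) 7 = \left(4 + 2 \cdot 1\right) 7 = \left(4 + 2\right) 7 = 6 \cdot 7 = 42$)
$\left(-47 - 12\right) s{\left(U \right)} - 106 = \left(-47 - 12\right) 42 - 106 = \left(-59\right) 42 - 106 = -2478 - 106 = -2584$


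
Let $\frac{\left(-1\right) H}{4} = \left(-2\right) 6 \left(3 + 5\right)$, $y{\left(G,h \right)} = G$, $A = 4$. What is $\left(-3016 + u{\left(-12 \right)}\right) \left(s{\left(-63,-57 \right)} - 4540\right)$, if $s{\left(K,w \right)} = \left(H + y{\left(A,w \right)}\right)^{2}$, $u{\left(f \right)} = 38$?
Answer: $-434799912$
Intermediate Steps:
$H = 384$ ($H = - 4 \left(-2\right) 6 \left(3 + 5\right) = - 4 \left(\left(-12\right) 8\right) = \left(-4\right) \left(-96\right) = 384$)
$s{\left(K,w \right)} = 150544$ ($s{\left(K,w \right)} = \left(384 + 4\right)^{2} = 388^{2} = 150544$)
$\left(-3016 + u{\left(-12 \right)}\right) \left(s{\left(-63,-57 \right)} - 4540\right) = \left(-3016 + 38\right) \left(150544 - 4540\right) = \left(-2978\right) 146004 = -434799912$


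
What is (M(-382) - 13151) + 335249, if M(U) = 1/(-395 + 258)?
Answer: 44127425/137 ≈ 3.2210e+5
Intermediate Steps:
M(U) = -1/137 (M(U) = 1/(-137) = -1/137)
(M(-382) - 13151) + 335249 = (-1/137 - 13151) + 335249 = -1801688/137 + 335249 = 44127425/137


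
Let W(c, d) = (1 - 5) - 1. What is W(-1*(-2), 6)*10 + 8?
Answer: -42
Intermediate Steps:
W(c, d) = -5 (W(c, d) = -4 - 1 = -5)
W(-1*(-2), 6)*10 + 8 = -5*10 + 8 = -50 + 8 = -42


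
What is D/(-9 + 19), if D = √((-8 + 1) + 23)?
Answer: ⅖ ≈ 0.40000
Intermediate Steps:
D = 4 (D = √(-7 + 23) = √16 = 4)
D/(-9 + 19) = 4/(-9 + 19) = 4/10 = (⅒)*4 = ⅖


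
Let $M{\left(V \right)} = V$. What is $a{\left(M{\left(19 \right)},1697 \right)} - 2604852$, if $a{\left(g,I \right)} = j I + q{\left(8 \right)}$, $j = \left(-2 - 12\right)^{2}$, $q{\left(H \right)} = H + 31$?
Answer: $-2272201$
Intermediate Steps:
$q{\left(H \right)} = 31 + H$
$j = 196$ ($j = \left(-14\right)^{2} = 196$)
$a{\left(g,I \right)} = 39 + 196 I$ ($a{\left(g,I \right)} = 196 I + \left(31 + 8\right) = 196 I + 39 = 39 + 196 I$)
$a{\left(M{\left(19 \right)},1697 \right)} - 2604852 = \left(39 + 196 \cdot 1697\right) - 2604852 = \left(39 + 332612\right) - 2604852 = 332651 - 2604852 = -2272201$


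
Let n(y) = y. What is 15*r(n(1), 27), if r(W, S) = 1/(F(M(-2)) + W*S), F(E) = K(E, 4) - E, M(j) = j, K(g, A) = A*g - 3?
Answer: ⅚ ≈ 0.83333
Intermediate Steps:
K(g, A) = -3 + A*g
F(E) = -3 + 3*E (F(E) = (-3 + 4*E) - E = -3 + 3*E)
r(W, S) = 1/(-9 + S*W) (r(W, S) = 1/((-3 + 3*(-2)) + W*S) = 1/((-3 - 6) + S*W) = 1/(-9 + S*W))
15*r(n(1), 27) = 15/(-9 + 27*1) = 15/(-9 + 27) = 15/18 = 15*(1/18) = ⅚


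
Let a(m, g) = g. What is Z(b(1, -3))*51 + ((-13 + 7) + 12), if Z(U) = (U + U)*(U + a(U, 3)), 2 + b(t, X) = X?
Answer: 1026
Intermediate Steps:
b(t, X) = -2 + X
Z(U) = 2*U*(3 + U) (Z(U) = (U + U)*(U + 3) = (2*U)*(3 + U) = 2*U*(3 + U))
Z(b(1, -3))*51 + ((-13 + 7) + 12) = (2*(-2 - 3)*(3 + (-2 - 3)))*51 + ((-13 + 7) + 12) = (2*(-5)*(3 - 5))*51 + (-6 + 12) = (2*(-5)*(-2))*51 + 6 = 20*51 + 6 = 1020 + 6 = 1026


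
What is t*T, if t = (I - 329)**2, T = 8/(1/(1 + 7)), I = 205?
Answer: 984064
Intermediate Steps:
T = 64 (T = 8/(1/8) = 8*8 = 64)
t = 15376 (t = (205 - 329)**2 = (-124)**2 = 15376)
t*T = 15376*64 = 984064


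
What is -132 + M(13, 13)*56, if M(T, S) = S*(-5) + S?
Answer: -3044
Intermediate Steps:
M(T, S) = -4*S (M(T, S) = -5*S + S = -4*S)
-132 + M(13, 13)*56 = -132 - 4*13*56 = -132 - 52*56 = -132 - 2912 = -3044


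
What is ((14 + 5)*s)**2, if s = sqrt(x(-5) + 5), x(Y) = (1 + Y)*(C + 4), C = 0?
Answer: -3971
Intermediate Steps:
x(Y) = 4 + 4*Y (x(Y) = (1 + Y)*(0 + 4) = (1 + Y)*4 = 4 + 4*Y)
s = I*sqrt(11) (s = sqrt((4 + 4*(-5)) + 5) = sqrt((4 - 20) + 5) = sqrt(-16 + 5) = sqrt(-11) = I*sqrt(11) ≈ 3.3166*I)
((14 + 5)*s)**2 = ((14 + 5)*(I*sqrt(11)))**2 = (19*(I*sqrt(11)))**2 = (19*I*sqrt(11))**2 = -3971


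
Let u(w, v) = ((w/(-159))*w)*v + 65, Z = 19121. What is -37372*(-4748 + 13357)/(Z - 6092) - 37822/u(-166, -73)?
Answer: -650602856890046/26343634767 ≈ -24697.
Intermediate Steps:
u(w, v) = 65 - v*w²/159 (u(w, v) = ((w*(-1/159))*w)*v + 65 = ((-w/159)*w)*v + 65 = (-w²/159)*v + 65 = -v*w²/159 + 65 = 65 - v*w²/159)
-37372*(-4748 + 13357)/(Z - 6092) - 37822/u(-166, -73) = -37372*(-4748 + 13357)/(19121 - 6092) - 37822/(65 - 1/159*(-73)*(-166)²) = -37372/(13029/8609) - 37822/(65 - 1/159*(-73)*27556) = -37372/(13029*(1/8609)) - 37822/(65 + 2011588/159) = -37372/13029/8609 - 37822/2021923/159 = -37372*8609/13029 - 37822*159/2021923 = -321735548/13029 - 6013698/2021923 = -650602856890046/26343634767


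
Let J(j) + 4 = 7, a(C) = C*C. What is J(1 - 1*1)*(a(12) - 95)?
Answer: 147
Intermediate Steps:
a(C) = C²
J(j) = 3 (J(j) = -4 + 7 = 3)
J(1 - 1*1)*(a(12) - 95) = 3*(12² - 95) = 3*(144 - 95) = 3*49 = 147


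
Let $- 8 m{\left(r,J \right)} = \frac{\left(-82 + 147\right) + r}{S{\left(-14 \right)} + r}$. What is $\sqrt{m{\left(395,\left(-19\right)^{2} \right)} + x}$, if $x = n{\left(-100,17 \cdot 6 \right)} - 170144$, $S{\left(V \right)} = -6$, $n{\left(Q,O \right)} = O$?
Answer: $\frac{3 i \sqrt{11435976822}}{778} \approx 412.36 i$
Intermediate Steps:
$x = -170042$ ($x = 17 \cdot 6 - 170144 = 102 - 170144 = -170042$)
$m{\left(r,J \right)} = - \frac{65 + r}{8 \left(-6 + r\right)}$ ($m{\left(r,J \right)} = - \frac{\left(\left(-82 + 147\right) + r\right) \frac{1}{-6 + r}}{8} = - \frac{\left(65 + r\right) \frac{1}{-6 + r}}{8} = - \frac{\frac{1}{-6 + r} \left(65 + r\right)}{8} = - \frac{65 + r}{8 \left(-6 + r\right)}$)
$\sqrt{m{\left(395,\left(-19\right)^{2} \right)} + x} = \sqrt{\frac{-65 - 395}{8 \left(-6 + 395\right)} - 170042} = \sqrt{\frac{-65 - 395}{8 \cdot 389} - 170042} = \sqrt{\frac{1}{8} \cdot \frac{1}{389} \left(-460\right) - 170042} = \sqrt{- \frac{115}{778} - 170042} = \sqrt{- \frac{132292791}{778}} = \frac{3 i \sqrt{11435976822}}{778}$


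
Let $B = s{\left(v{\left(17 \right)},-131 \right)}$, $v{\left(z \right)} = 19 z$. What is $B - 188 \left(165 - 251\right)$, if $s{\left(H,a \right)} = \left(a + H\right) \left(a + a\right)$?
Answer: $-34136$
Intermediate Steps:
$s{\left(H,a \right)} = 2 a \left(H + a\right)$ ($s{\left(H,a \right)} = \left(H + a\right) 2 a = 2 a \left(H + a\right)$)
$B = -50304$ ($B = 2 \left(-131\right) \left(19 \cdot 17 - 131\right) = 2 \left(-131\right) \left(323 - 131\right) = 2 \left(-131\right) 192 = -50304$)
$B - 188 \left(165 - 251\right) = -50304 - 188 \left(165 - 251\right) = -50304 - 188 \left(-86\right) = -50304 - -16168 = -50304 + 16168 = -34136$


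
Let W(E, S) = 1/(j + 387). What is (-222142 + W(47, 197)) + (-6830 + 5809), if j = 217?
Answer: -134790451/604 ≈ -2.2316e+5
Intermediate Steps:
W(E, S) = 1/604 (W(E, S) = 1/(217 + 387) = 1/604)
(-222142 + W(47, 197)) + (-6830 + 5809) = (-222142 + 1/604) + (-6830 + 5809) = -134173767/604 - 1021 = -134790451/604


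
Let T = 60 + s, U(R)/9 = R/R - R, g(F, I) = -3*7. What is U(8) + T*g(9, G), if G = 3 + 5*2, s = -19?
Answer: -924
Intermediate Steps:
G = 13 (G = 3 + 10 = 13)
g(F, I) = -21
U(R) = 9 - 9*R (U(R) = 9*(R/R - R) = 9*(1 - R) = 9 - 9*R)
T = 41 (T = 60 - 19 = 41)
U(8) + T*g(9, G) = (9 - 9*8) + 41*(-21) = (9 - 72) - 861 = -63 - 861 = -924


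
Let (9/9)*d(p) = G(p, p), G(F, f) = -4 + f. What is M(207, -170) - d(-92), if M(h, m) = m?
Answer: -74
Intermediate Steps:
d(p) = -4 + p
M(207, -170) - d(-92) = -170 - (-4 - 92) = -170 - 1*(-96) = -170 + 96 = -74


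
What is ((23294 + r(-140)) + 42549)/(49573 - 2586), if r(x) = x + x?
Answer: 65563/46987 ≈ 1.3953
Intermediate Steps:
r(x) = 2*x
((23294 + r(-140)) + 42549)/(49573 - 2586) = ((23294 + 2*(-140)) + 42549)/(49573 - 2586) = ((23294 - 280) + 42549)/46987 = (23014 + 42549)*(1/46987) = 65563*(1/46987) = 65563/46987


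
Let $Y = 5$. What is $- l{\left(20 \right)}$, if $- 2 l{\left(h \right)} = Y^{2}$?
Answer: $\frac{25}{2} \approx 12.5$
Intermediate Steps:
$l{\left(h \right)} = - \frac{25}{2}$ ($l{\left(h \right)} = - \frac{5^{2}}{2} = \left(- \frac{1}{2}\right) 25 = - \frac{25}{2}$)
$- l{\left(20 \right)} = \left(-1\right) \left(- \frac{25}{2}\right) = \frac{25}{2}$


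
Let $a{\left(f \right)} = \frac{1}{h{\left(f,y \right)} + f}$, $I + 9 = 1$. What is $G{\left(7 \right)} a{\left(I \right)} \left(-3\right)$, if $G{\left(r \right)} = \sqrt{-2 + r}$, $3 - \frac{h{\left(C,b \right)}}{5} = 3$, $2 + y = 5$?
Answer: $\frac{3 \sqrt{5}}{8} \approx 0.83853$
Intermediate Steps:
$y = 3$ ($y = -2 + 5 = 3$)
$I = -8$ ($I = -9 + 1 = -8$)
$h{\left(C,b \right)} = 0$ ($h{\left(C,b \right)} = 15 - 15 = 0$)
$a{\left(f \right)} = \frac{1}{f}$ ($a{\left(f \right)} = \frac{1}{0 + f} = \frac{1}{f}$)
$G{\left(7 \right)} a{\left(I \right)} \left(-3\right) = \frac{\sqrt{-2 + 7}}{-8} \left(-3\right) = \sqrt{5} \left(- \frac{1}{8}\right) \left(-3\right) = - \frac{\sqrt{5}}{8} \left(-3\right) = \frac{3 \sqrt{5}}{8}$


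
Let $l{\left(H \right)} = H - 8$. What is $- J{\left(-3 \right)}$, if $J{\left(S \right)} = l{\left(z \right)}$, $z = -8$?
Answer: $16$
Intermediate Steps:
$l{\left(H \right)} = -8 + H$
$J{\left(S \right)} = -16$ ($J{\left(S \right)} = -8 - 8 = -16$)
$- J{\left(-3 \right)} = \left(-1\right) \left(-16\right) = 16$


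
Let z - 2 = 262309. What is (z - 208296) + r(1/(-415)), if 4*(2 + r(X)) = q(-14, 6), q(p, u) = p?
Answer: 108019/2 ≈ 54010.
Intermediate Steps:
z = 262311 (z = 2 + 262309 = 262311)
r(X) = -11/2 (r(X) = -2 + (1/4)*(-14) = -2 - 7/2 = -11/2)
(z - 208296) + r(1/(-415)) = (262311 - 208296) - 11/2 = 54015 - 11/2 = 108019/2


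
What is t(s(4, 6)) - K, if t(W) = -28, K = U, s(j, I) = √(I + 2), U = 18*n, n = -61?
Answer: 1070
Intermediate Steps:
U = -1098 (U = 18*(-61) = -1098)
s(j, I) = √(2 + I)
K = -1098
t(s(4, 6)) - K = -28 - 1*(-1098) = -28 + 1098 = 1070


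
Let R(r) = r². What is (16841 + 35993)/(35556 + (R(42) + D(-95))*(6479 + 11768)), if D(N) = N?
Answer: 52834/30489799 ≈ 0.0017328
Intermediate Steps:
(16841 + 35993)/(35556 + (R(42) + D(-95))*(6479 + 11768)) = (16841 + 35993)/(35556 + (42² - 95)*(6479 + 11768)) = 52834/(35556 + (1764 - 95)*18247) = 52834/(35556 + 1669*18247) = 52834/(35556 + 30454243) = 52834/30489799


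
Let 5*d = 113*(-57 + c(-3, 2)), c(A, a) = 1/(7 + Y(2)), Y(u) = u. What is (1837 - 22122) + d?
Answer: -970681/45 ≈ -21571.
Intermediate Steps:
c(A, a) = ⅑ (c(A, a) = 1/(7 + 2) = 1/9 = ⅑)
d = -57856/45 (d = (113*(-57 + ⅑))/5 = (113*(-512/9))/5 = (⅕)*(-57856/9) = -57856/45 ≈ -1285.7)
(1837 - 22122) + d = (1837 - 22122) - 57856/45 = -20285 - 57856/45 = -970681/45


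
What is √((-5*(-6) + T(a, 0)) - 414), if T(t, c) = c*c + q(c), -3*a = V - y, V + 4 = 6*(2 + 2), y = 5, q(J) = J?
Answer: 8*I*√6 ≈ 19.596*I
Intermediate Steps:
V = 20 (V = -4 + 6*(2 + 2) = -4 + 6*4 = -4 + 24 = 20)
a = -5 (a = -(20 - 1*5)/3 = -(20 - 5)/3 = -⅓*15 = -5)
T(t, c) = c + c² (T(t, c) = c*c + c = c² + c = c + c²)
√((-5*(-6) + T(a, 0)) - 414) = √((-5*(-6) + 0*(1 + 0)) - 414) = √((30 + 0*1) - 414) = √((30 + 0) - 414) = √(30 - 414) = √(-384) = 8*I*√6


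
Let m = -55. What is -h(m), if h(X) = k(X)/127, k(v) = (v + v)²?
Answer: -12100/127 ≈ -95.276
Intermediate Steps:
k(v) = 4*v² (k(v) = (2*v)² = 4*v²)
h(X) = 4*X²/127 (h(X) = (4*X²)/127 = (4*X²)*(1/127) = 4*X²/127)
-h(m) = -4*(-55)²/127 = -4*3025/127 = -1*12100/127 = -12100/127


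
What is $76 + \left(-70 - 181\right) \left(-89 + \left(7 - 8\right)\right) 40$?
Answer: $903676$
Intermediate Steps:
$76 + \left(-70 - 181\right) \left(-89 + \left(7 - 8\right)\right) 40 = 76 + - 251 \left(-89 + \left(7 - 8\right)\right) 40 = 76 + - 251 \left(-89 - 1\right) 40 = 76 + \left(-251\right) \left(-90\right) 40 = 76 + 22590 \cdot 40 = 76 + 903600 = 903676$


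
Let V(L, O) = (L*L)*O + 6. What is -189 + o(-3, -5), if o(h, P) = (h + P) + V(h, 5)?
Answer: -146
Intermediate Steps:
V(L, O) = 6 + O*L² (V(L, O) = L²*O + 6 = O*L² + 6 = 6 + O*L²)
o(h, P) = 6 + P + h + 5*h² (o(h, P) = (h + P) + (6 + 5*h²) = (P + h) + (6 + 5*h²) = 6 + P + h + 5*h²)
-189 + o(-3, -5) = -189 + (6 - 5 - 3 + 5*(-3)²) = -21*9 + (6 - 5 - 3 + 5*9) = -189 + (6 - 5 - 3 + 45) = -189 + 43 = -146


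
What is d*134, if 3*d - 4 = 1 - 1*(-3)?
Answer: 1072/3 ≈ 357.33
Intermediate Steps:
d = 8/3 (d = 4/3 + (1 - 1*(-3))/3 = 4/3 + (1 + 3)/3 = 4/3 + (1/3)*4 = 4/3 + 4/3 = 8/3 ≈ 2.6667)
d*134 = (8/3)*134 = 1072/3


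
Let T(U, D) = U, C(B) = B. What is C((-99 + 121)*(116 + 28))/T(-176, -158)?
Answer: -18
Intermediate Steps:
C((-99 + 121)*(116 + 28))/T(-176, -158) = ((-99 + 121)*(116 + 28))/(-176) = (22*144)*(-1/176) = 3168*(-1/176) = -18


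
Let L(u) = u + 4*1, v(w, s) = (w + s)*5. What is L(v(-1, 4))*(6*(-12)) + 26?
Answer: -1342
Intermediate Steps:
v(w, s) = 5*s + 5*w (v(w, s) = (s + w)*5 = 5*s + 5*w)
L(u) = 4 + u (L(u) = u + 4 = 4 + u)
L(v(-1, 4))*(6*(-12)) + 26 = (4 + (5*4 + 5*(-1)))*(6*(-12)) + 26 = (4 + (20 - 5))*(-72) + 26 = (4 + 15)*(-72) + 26 = 19*(-72) + 26 = -1368 + 26 = -1342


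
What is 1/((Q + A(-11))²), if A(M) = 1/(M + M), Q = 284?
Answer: 484/39025009 ≈ 1.2402e-5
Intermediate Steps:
A(M) = 1/(2*M)
1/((Q + A(-11))²) = 1/((284 + (½)/(-11))²) = 1/((284 + (½)*(-1/11))²) = 1/((284 - 1/22)²) = 1/((6247/22)²) = 1/(39025009/484) = 484/39025009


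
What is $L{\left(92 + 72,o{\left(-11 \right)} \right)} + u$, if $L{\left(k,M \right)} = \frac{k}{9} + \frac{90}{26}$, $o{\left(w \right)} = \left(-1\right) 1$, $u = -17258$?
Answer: $- \frac{2016649}{117} \approx -17236.0$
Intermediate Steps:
$o{\left(w \right)} = -1$
$L{\left(k,M \right)} = \frac{45}{13} + \frac{k}{9}$ ($L{\left(k,M \right)} = k \frac{1}{9} + 90 \cdot \frac{1}{26} = \frac{k}{9} + \frac{45}{13} = \frac{45}{13} + \frac{k}{9}$)
$L{\left(92 + 72,o{\left(-11 \right)} \right)} + u = \left(\frac{45}{13} + \frac{92 + 72}{9}\right) - 17258 = \left(\frac{45}{13} + \frac{1}{9} \cdot 164\right) - 17258 = \left(\frac{45}{13} + \frac{164}{9}\right) - 17258 = \frac{2537}{117} - 17258 = - \frac{2016649}{117}$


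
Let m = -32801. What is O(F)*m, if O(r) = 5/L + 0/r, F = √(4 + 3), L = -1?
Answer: 164005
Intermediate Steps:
F = √7 ≈ 2.6458
O(r) = -5 (O(r) = 5/(-1) + 0/r = 5*(-1) + 0 = -5 + 0 = -5)
O(F)*m = -5*(-32801) = 164005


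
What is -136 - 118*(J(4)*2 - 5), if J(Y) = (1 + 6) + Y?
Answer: -2142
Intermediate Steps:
J(Y) = 7 + Y
-136 - 118*(J(4)*2 - 5) = -136 - 118*((7 + 4)*2 - 5) = -136 - 118*(11*2 - 5) = -136 - 118*(22 - 5) = -136 - 118*17 = -136 - 2006 = -2142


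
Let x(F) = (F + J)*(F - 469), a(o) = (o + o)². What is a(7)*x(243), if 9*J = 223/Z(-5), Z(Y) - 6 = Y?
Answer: -106753360/9 ≈ -1.1861e+7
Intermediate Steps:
a(o) = 4*o² (a(o) = (2*o)² = 4*o²)
Z(Y) = 6 + Y
J = 223/9 (J = (223/(6 - 5))/9 = (223/1)/9 = (223*1)/9 = (⅑)*223 = 223/9 ≈ 24.778)
x(F) = (-469 + F)*(223/9 + F) (x(F) = (F + 223/9)*(F - 469) = (223/9 + F)*(-469 + F) = (-469 + F)*(223/9 + F))
a(7)*x(243) = (4*7²)*(-104587/9 + 243² - 3998/9*243) = (4*49)*(-104587/9 + 59049 - 107946) = 196*(-544660/9) = -106753360/9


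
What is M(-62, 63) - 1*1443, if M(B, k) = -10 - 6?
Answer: -1459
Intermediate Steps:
M(B, k) = -16
M(-62, 63) - 1*1443 = -16 - 1*1443 = -16 - 1443 = -1459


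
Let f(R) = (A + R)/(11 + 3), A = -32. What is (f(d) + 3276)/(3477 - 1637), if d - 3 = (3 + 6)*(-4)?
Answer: 45799/25760 ≈ 1.7779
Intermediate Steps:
d = -33 (d = 3 + (3 + 6)*(-4) = 3 + 9*(-4) = 3 - 36 = -33)
f(R) = -16/7 + R/14 (f(R) = (-32 + R)/(11 + 3) = (-32 + R)/14 = (-32 + R)*(1/14) = -16/7 + R/14)
(f(d) + 3276)/(3477 - 1637) = ((-16/7 + (1/14)*(-33)) + 3276)/(3477 - 1637) = ((-16/7 - 33/14) + 3276)/1840 = (-65/14 + 3276)*(1/1840) = (45799/14)*(1/1840) = 45799/25760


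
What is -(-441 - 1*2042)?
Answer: 2483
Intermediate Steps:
-(-441 - 1*2042) = -(-441 - 2042) = -1*(-2483) = 2483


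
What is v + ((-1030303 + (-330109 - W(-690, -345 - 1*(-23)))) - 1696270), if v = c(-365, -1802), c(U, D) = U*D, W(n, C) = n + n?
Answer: -2397572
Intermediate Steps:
W(n, C) = 2*n
c(U, D) = D*U
v = 657730 (v = -1802*(-365) = 657730)
v + ((-1030303 + (-330109 - W(-690, -345 - 1*(-23)))) - 1696270) = 657730 + ((-1030303 + (-330109 - 2*(-690))) - 1696270) = 657730 + ((-1030303 + (-330109 - 1*(-1380))) - 1696270) = 657730 + ((-1030303 + (-330109 + 1380)) - 1696270) = 657730 + ((-1030303 - 328729) - 1696270) = 657730 + (-1359032 - 1696270) = 657730 - 3055302 = -2397572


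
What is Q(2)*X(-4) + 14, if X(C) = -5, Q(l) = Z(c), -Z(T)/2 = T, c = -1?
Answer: 4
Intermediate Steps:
Z(T) = -2*T
Q(l) = 2 (Q(l) = -2*(-1) = 2)
Q(2)*X(-4) + 14 = 2*(-5) + 14 = -10 + 14 = 4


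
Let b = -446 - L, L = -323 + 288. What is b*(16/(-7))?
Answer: 6576/7 ≈ 939.43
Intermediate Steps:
L = -35
b = -411 (b = -446 - 1*(-35) = -446 + 35 = -411)
b*(16/(-7)) = -6576/(-7) = -6576*(-1)/7 = -411*(-16/7) = 6576/7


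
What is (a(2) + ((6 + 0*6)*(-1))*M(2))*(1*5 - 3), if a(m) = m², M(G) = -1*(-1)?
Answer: -4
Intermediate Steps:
M(G) = 1
(a(2) + ((6 + 0*6)*(-1))*M(2))*(1*5 - 3) = (2² + ((6 + 0*6)*(-1))*1)*(1*5 - 3) = (4 + ((6 + 0)*(-1))*1)*(5 - 3) = (4 + (6*(-1))*1)*2 = (4 - 6*1)*2 = (4 - 6)*2 = -2*2 = -4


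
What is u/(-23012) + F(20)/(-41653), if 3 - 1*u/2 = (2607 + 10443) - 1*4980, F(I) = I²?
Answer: 331412351/479259418 ≈ 0.69151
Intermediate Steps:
u = -16134 (u = 6 - 2*((2607 + 10443) - 1*4980) = 6 - 2*(13050 - 4980) = 6 - 2*8070 = 6 - 16140 = -16134)
u/(-23012) + F(20)/(-41653) = -16134/(-23012) + 20²/(-41653) = -16134*(-1/23012) + 400*(-1/41653) = 8067/11506 - 400/41653 = 331412351/479259418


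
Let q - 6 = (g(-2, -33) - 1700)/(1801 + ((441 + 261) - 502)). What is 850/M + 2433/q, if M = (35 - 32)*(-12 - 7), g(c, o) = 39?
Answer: 268707431/589665 ≈ 455.69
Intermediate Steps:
M = -57 (M = 3*(-19) = -57)
q = 10345/2001 (q = 6 + (39 - 1700)/(1801 + ((441 + 261) - 502)) = 6 - 1661/(1801 + (702 - 502)) = 6 - 1661/(1801 + 200) = 6 - 1661/2001 = 10345/2001 ≈ 5.1699)
850/M + 2433/q = 850/(-57) + 2433/(10345/2001) = 850*(-1/57) + 2433*(2001/10345) = -850/57 + 4868433/10345 = 268707431/589665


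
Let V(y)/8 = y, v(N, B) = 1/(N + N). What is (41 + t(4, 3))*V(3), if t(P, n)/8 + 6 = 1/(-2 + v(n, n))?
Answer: -3000/11 ≈ -272.73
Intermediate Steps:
v(N, B) = 1/(2*N)
t(P, n) = -48 + 8/(-2 + 1/(2*n))
V(y) = 8*y
(41 + t(4, 3))*V(3) = (41 + 16*(3 - 13*3)/(-1 + 4*3))*(8*3) = (41 + 16*(3 - 39)/(-1 + 12))*24 = (41 + 16*(-36)/11)*24 = (41 + 16*(1/11)*(-36))*24 = (41 - 576/11)*24 = -125/11*24 = -3000/11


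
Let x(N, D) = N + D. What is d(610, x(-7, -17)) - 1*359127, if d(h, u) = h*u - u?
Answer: -373743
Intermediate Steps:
x(N, D) = D + N
d(h, u) = -u + h*u
d(610, x(-7, -17)) - 1*359127 = (-17 - 7)*(-1 + 610) - 1*359127 = -24*609 - 359127 = -14616 - 359127 = -373743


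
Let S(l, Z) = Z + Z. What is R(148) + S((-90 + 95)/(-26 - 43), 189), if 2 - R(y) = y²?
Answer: -21524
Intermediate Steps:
R(y) = 2 - y²
S(l, Z) = 2*Z
R(148) + S((-90 + 95)/(-26 - 43), 189) = (2 - 1*148²) + 2*189 = (2 - 1*21904) + 378 = (2 - 21904) + 378 = -21902 + 378 = -21524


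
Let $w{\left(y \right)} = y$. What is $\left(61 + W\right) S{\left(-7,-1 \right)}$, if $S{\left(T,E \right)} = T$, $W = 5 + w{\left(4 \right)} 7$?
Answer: $-658$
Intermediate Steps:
$W = 33$ ($W = 5 + 4 \cdot 7 = 5 + 28 = 33$)
$\left(61 + W\right) S{\left(-7,-1 \right)} = \left(61 + 33\right) \left(-7\right) = 94 \left(-7\right) = -658$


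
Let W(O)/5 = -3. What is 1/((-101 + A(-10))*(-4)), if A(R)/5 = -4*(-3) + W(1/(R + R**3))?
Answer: 1/464 ≈ 0.0021552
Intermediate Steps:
W(O) = -15 (W(O) = 5*(-3) = -15)
A(R) = -15 (A(R) = 5*(-4*(-3) - 15) = 5*(12 - 15) = 5*(-3) = -15)
1/((-101 + A(-10))*(-4)) = 1/((-101 - 15)*(-4)) = 1/(-116*(-4)) = 1/464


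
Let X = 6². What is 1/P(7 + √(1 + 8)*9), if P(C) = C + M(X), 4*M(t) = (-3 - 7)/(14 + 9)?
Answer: 46/1559 ≈ 0.029506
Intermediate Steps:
X = 36
M(t) = -5/46 (M(t) = ((-3 - 7)/(14 + 9))/4 = (-10/23)/4 = (-10*1/23)/4 = (¼)*(-10/23) = -5/46)
P(C) = -5/46 + C (P(C) = C - 5/46 = -5/46 + C)
1/P(7 + √(1 + 8)*9) = 1/(-5/46 + (7 + √(1 + 8)*9)) = 1/(-5/46 + (7 + √9*9)) = 1/(-5/46 + (7 + 3*9)) = 1/(-5/46 + (7 + 27)) = 1/(-5/46 + 34) = 1/(1559/46) = 46/1559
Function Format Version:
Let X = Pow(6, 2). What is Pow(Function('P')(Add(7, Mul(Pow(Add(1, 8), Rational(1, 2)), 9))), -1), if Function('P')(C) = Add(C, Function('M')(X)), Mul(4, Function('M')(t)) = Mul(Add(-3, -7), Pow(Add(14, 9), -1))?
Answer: Rational(46, 1559) ≈ 0.029506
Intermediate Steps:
X = 36
Function('M')(t) = Rational(-5, 46) (Function('M')(t) = Mul(Rational(1, 4), Mul(Add(-3, -7), Pow(Add(14, 9), -1))) = Mul(Rational(1, 4), Mul(-10, Pow(23, -1))) = Mul(Rational(1, 4), Mul(-10, Rational(1, 23))) = Mul(Rational(1, 4), Rational(-10, 23)) = Rational(-5, 46))
Function('P')(C) = Add(Rational(-5, 46), C) (Function('P')(C) = Add(C, Rational(-5, 46)) = Add(Rational(-5, 46), C))
Pow(Function('P')(Add(7, Mul(Pow(Add(1, 8), Rational(1, 2)), 9))), -1) = Pow(Add(Rational(-5, 46), Add(7, Mul(Pow(Add(1, 8), Rational(1, 2)), 9))), -1) = Pow(Add(Rational(-5, 46), Add(7, Mul(Pow(9, Rational(1, 2)), 9))), -1) = Pow(Add(Rational(-5, 46), Add(7, Mul(3, 9))), -1) = Pow(Add(Rational(-5, 46), Add(7, 27)), -1) = Pow(Add(Rational(-5, 46), 34), -1) = Pow(Rational(1559, 46), -1) = Rational(46, 1559)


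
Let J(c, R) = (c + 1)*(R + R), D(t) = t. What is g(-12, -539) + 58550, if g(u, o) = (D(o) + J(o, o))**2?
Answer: 335733389175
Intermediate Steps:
J(c, R) = 2*R*(1 + c) (J(c, R) = (1 + c)*(2*R) = 2*R*(1 + c))
g(u, o) = (o + 2*o*(1 + o))**2
g(-12, -539) + 58550 = (-539)**2*(3 + 2*(-539))**2 + 58550 = 290521*(3 - 1078)**2 + 58550 = 290521*(-1075)**2 + 58550 = 290521*1155625 + 58550 = 335733330625 + 58550 = 335733389175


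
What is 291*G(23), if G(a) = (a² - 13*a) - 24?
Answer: 59946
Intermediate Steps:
G(a) = -24 + a² - 13*a
291*G(23) = 291*(-24 + 23² - 13*23) = 291*(-24 + 529 - 299) = 291*206 = 59946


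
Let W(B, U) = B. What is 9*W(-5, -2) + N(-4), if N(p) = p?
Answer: -49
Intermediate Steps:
9*W(-5, -2) + N(-4) = 9*(-5) - 4 = -45 - 4 = -49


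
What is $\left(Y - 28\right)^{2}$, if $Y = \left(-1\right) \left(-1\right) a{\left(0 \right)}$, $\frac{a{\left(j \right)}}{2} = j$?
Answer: $784$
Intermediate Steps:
$a{\left(j \right)} = 2 j$
$Y = 0$ ($Y = \left(-1\right) \left(-1\right) 2 \cdot 0 = 1 \cdot 0 = 0$)
$\left(Y - 28\right)^{2} = \left(0 - 28\right)^{2} = \left(-28\right)^{2} = 784$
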